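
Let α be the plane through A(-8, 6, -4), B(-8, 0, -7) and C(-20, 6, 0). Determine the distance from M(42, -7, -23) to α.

25/7

AB = (0, -6, -3) and AC = (-12, 0, 4), so a normal is n = AB × AC = (-24, 36, -72).
n = (-24, 36, -72); n·P − 696 = -300; |n| = 84; distance = 300/84 = 25/7.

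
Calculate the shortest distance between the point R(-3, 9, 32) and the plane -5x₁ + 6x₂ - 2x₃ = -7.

Normal vector n = (-5, 6, -2), and n·(-3, 9, 32) - (-7) = 12.
|n| = √(25 + 36 + 4) = √65, so the distance is |12|/√65 = 12√65/65.

12/√65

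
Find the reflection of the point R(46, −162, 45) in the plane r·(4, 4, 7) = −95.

n = (4, 4, 7), |n|² = 81, n·R − (-95) = -54, so t = -54/81 = -2/3.
Foot F = R − (-2/3)·n = (146/3, −478/3, 149/3); the reflection is 2F − R = (154/3, −470/3, 163/3).

(154/3, -470/3, 163/3)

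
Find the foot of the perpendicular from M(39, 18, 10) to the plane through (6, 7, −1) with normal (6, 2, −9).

(33, 16, 19)

The perpendicular from M has direction n = (6, 2, −9): r = (39, 18, 10) + t(6, 2, −9).
Substitute into the plane: n·(M + tn) = 59 gives 180 + 121t = 59, so t = -1.
Foot = (39, 18, 10) + (-1)·(6, 2, −9) = (33, 16, 19).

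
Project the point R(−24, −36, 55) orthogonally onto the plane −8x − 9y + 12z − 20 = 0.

(8, 0, 7)

n = (−8, −9, 12), |n|² = 289, and n·R − 20 = 1156.
t = 1156/289 = 4, so the foot is R − t·n = (−24, −36, 55) − 4·(−8, −9, 12) = (8, 0, 7).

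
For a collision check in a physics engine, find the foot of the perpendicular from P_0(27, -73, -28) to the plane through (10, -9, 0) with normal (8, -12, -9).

n = (8, -12, -9), |n|² = 289, and n·P_0 − 188 = 1156.
t = 1156/289 = 4, so the foot is P_0 − t·n = (27, -73, -28) − 4·(8, -12, -9) = (-5, -25, 8).

(-5, -25, 8)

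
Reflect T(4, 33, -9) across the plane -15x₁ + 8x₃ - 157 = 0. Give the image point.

(-26, 33, 7)

With n = (-15, 0, 8), the signed offset is (n·T − 157)/|n|² = -289/289 = -1.
T' = T − 2t·n = (4, 33, -9) − (-2)·(-15, 0, 8) = (-26, 33, 7).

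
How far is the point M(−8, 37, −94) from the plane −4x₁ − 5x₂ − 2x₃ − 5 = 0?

2√5

d = |(-4)·(-8) + (-5)·37 + (-2)·(-94) − 5| / √(16 + 25 + 4) = |30| / (3√5) = 2√5.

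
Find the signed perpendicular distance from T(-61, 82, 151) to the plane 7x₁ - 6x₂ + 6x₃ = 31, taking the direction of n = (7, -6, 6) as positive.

n·T − 31 = -44.
|n| = 11, so the signed distance is -44/11 = -4.

-4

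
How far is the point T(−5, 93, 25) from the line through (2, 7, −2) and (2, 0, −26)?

A direction vector is d = (0, −7, −24).
AP = (−7, 86, 27); AP·d = -1250, |AP|² = 8174, |d|² = 625.
distance² = |AP|² − (AP·d)²/|d|² = 8174 − 1562500/625 = 5674, so the distance is √5674.

√5674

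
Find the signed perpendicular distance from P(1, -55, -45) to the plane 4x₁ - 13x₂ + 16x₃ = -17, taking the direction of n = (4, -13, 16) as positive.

n·P − (-17) = 16.
|n| = 21, so the signed distance is 16/21.

16/21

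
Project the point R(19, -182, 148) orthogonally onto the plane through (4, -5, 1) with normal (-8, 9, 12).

The perpendicular from R has direction n = (-8, 9, 12): r = (19, -182, 148) + t(-8, 9, 12).
Substitute into the plane: n·(R + tn) = -65 gives -14 + 289t = -65, so t = -3/17.
Foot = (19, -182, 148) + (-3/17)·(-8, 9, 12) = (347/17, -3121/17, 2480/17).

(347/17, -3121/17, 2480/17)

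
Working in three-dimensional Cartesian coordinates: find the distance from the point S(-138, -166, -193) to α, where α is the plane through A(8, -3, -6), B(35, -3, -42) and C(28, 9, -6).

AB = (27, 0, -36) and AC = (20, 12, 0), so a normal is n = AB × AC = (432, -720, 324).
Then n·(-138, -166, -193) - 3672 = -6300.
|n| = √(186624 + 518400 + 104976) = 900, so the distance is |-6300|/900 = 7.

7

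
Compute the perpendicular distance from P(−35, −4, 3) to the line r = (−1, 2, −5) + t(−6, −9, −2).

Direction vector d = (−6, −9, −2).
AP = (−34, −6, 8); AP·d = 242, |AP|² = 1256, |d|² = 121.
distance² = |AP|² − (AP·d)²/|d|² = 1256 − 58564/121 = 772, so the distance is 2√193.

2√193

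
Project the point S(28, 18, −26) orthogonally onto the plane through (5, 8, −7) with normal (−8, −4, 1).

(4, 6, -23)

The perpendicular from S has direction n = (−8, −4, 1): r = (28, 18, −26) + λ(−8, −4, 1).
Substitute into the plane: n·(S + λn) = -79 gives -322 + 81λ = -79, so λ = 3.
Foot = (28, 18, −26) + 3·(−8, −4, 1) = (4, 6, −23).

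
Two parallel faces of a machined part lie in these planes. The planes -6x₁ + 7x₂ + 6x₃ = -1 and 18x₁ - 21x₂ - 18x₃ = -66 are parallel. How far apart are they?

Divide the second equation by -3 to match normals: -6x₁ + 7x₂ + 6x₃ = 22.
With common normal n = (-6, 7, 6) (|n| = 11), the distance is |(-1) − 22|/|n| = 23/11.

23/11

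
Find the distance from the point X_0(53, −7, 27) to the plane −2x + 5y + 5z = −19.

n = (−2, 5, 5); n·P − (-19) = 13; |n| = 3√6; distance = 13/(3√6) = 13√6/18.

13/(3√6)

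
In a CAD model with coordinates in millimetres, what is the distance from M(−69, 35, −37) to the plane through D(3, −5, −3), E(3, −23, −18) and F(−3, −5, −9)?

28√97/97

DE = (0, −18, −15) and DF = (−6, 0, −6), so a normal is n = DE × DF = (108, 90, −108).
n = (108, 90, −108); n·P − 198 = -504; |n| = 18√97; distance = 504/(18√97) = 28/√97.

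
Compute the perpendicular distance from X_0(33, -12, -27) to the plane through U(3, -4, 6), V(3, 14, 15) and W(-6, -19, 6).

UV = (0, 18, 9) and UW = (-9, -15, 0), so a normal is n = UV × UW = (135, -81, 162).
n = (135, -81, 162); n·P − 1701 = -648; |n| = 27√70; distance = 648/(27√70) = 24/√70.

12√70/35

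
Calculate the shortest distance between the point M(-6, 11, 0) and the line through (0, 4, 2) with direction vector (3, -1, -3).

√70

Direction vector d = (3, -1, -3).
AP = (-6, 7, -2), and AP × d = (-23, -24, -15).
|AP × d|² = 1330 and |d|² = 19, so the distance is √(1330/19) = √70.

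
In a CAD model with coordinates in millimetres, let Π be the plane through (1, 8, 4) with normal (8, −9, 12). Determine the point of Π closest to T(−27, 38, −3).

n = (8, −9, 12), |n|² = 289, and n·T − (-16) = -578.
t = -578/289 = -2, so the foot is T − t·n = (−27, 38, −3) − (-2)·(8, −9, 12) = (−11, 20, 21).

(-11, 20, 21)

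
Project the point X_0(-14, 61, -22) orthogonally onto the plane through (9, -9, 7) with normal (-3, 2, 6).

(-83/7, 417/7, -184/7)

n = (-3, 2, 6), |n|² = 49, and n·X_0 − (-3) = 35.
t = 35/49 = 5/7, so the foot is X_0 − t·n = (-14, 61, -22) − (5/7)·(-3, 2, 6) = (-83/7, 417/7, -184/7).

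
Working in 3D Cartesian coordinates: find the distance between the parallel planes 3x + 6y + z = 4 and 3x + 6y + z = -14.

18/√46

With common normal n = (3, 6, 1) (|n| = √46), the distance is |4 − (-14)|/|n| = 18/√46.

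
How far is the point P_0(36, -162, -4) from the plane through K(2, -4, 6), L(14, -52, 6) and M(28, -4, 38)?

KL = (12, -48, 0) and KM = (26, 0, 32), so a normal is n = KL × KM = (-1536, -384, 1248).
n = (-1536, -384, 1248); n·P − 5952 = -4032; |n| = 2016; distance = 4032/2016 = 2.

2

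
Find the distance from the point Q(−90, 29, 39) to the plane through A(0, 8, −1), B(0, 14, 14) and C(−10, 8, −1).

AB = (0, 6, 15) and AC = (−10, 0, 0), so a normal is n = AB × AC = (0, −150, 60).
Then n·(−90, 29, 39) − (−1260) = −750.
|n| = √(0 + 22500 + 3600) = 30√29, so the distance is |-750|/(30√29) = 25/√29.

25√29/29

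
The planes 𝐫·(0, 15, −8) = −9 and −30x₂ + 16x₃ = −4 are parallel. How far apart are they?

Divide the second equation by -2 to match normals: 15x₂ − 8x₃ = 2.
Both planes have normal n = (0, 15, −8), |n| = 17. Any point on the first plane is at distance |2 − (-9)|/|n| = 11/17 from the second.

11/17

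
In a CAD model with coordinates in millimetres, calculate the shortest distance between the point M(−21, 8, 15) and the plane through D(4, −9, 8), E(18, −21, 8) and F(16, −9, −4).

DE = (14, −12, 0) and DF = (12, 0, −12), so a normal is n = DE × DF = (144, 168, 144).
d = |144·(-21) + 168·8 + 144·15 − 216| / √(20736 + 28224 + 20736) = |264| / 264 = 1.

1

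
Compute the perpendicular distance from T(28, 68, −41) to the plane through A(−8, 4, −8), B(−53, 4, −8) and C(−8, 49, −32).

AB = (−45, 0, 0) and AC = (0, 45, −24), so a normal is n = AB × AC = (0, −1080, −2025).
Then n·(28, 68, −41) − 11880 = −2295.
|n| = √(0 + 1166400 + 4100625) = 2295, so the distance is |-2295|/2295 = 1.

1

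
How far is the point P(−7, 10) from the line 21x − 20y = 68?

415/29

d = |21·(-7) + (-20)·10 − 68| / √(441 + 400) = |-415|/29 = 415/29.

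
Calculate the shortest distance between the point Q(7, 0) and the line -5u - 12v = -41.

The normal to the line is n = (-5, -12) with |n| = 13.
|n·Q − (-41)| = |-35 − (-41)| = 6, so the distance is 6/13.

6/13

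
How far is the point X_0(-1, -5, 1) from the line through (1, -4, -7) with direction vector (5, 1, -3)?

√34

Direction vector d = (5, 1, -3).
AP = (-2, -1, 8), and AP × d = (-5, 34, 3).
|AP × d|² = 1190 and |d|² = 35, so the distance is √(1190/35) = √34.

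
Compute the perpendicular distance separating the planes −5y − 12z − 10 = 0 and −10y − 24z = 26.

Divide the second equation by 2 to match normals: −5y − 12z = 13.
With common normal n = (0, −5, −12) (|n| = 13), the distance is |10 − 13|/|n| = 3/13.

3/13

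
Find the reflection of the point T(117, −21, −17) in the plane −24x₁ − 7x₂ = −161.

(-75, -77, -17)

n = (−24, −7, 0), |n|² = 625, n·T − (-161) = -2500, so t = -2500/625 = -4.
Foot F = T − (-4)·n = (21, −49, −17); the reflection is 2F − T = (−75, −77, −17).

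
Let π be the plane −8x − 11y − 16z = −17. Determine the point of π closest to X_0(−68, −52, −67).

(-28, 3, 13)

The perpendicular from X_0 has direction n = (−8, −11, −16): r = (−68, −52, −67) + t(−8, −11, −16).
Substitute into the plane: n·(X_0 + tn) = -17 gives 2188 + 441t = -17, so t = -5.
Foot = (−68, −52, −67) + (-5)·(−8, −11, −16) = (−28, 3, 13).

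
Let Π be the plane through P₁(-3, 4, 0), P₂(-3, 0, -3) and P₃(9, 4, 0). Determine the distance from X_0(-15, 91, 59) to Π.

P₁P₂ = (0, -4, -3) and P₁P₃ = (12, 0, 0), so a normal is n = P₁P₂ × P₁P₃ = (0, -36, 48).
Then n·(-15, 91, 59) - (-144) = -300.
|n| = √(0 + 1296 + 2304) = 60, so the distance is |-300|/60 = 5.

5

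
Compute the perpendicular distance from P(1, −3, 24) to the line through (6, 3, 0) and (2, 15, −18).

3√17

A direction vector is d = (−4, 12, −18).
AP = (−5, −6, 24), and AP × d = (−180, −186, −84).
|AP × d|² = 74052 and |d|² = 484, so the distance is √(74052/484) = √153 = 3√17.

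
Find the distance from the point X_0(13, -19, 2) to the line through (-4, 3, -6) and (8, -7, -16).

A direction vector is d = (12, -10, -10).
AP = (17, -22, 8); AP·d = 344, |AP|² = 837, |d|² = 344.
distance² = |AP|² − (AP·d)²/|d|² = 837 − 118336/344 = 493, so the distance is √493.

√493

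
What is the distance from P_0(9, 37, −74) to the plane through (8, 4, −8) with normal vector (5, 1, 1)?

28/(3√3)

The plane has equation n·(r − (8, 4, −8)) = 0, i.e. n·r = 36.
n = (5, 1, 1); n·P − 36 = -28; |n| = 3√3; distance = 28/(3√3).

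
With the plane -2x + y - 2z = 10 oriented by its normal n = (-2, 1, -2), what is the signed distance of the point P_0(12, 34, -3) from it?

2

n·P_0 − 10 = 6.
|n| = 3, so the signed distance is 6/3 = 2.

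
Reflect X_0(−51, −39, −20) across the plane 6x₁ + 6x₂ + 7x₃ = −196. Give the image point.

With n = (6, 6, 7), the signed offset is (n·X_0 − (-196))/|n|² = -484/121 = -4.
X_0' = X_0 − 2t·n = (−51, −39, −20) − (-8)·(6, 6, 7) = (−3, 9, 36).

(-3, 9, 36)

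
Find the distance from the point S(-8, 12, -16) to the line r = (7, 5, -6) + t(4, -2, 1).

√38

Direction vector d = (4, -2, 1).
AP = (-15, 7, -10); AP·d = -84, |AP|² = 374, |d|² = 21.
distance² = |AP|² − (AP·d)²/|d|² = 374 − 7056/21 = 38, so the distance is √38.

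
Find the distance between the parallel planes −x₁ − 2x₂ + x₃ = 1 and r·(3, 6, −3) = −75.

4√6

Divide the second equation by -3 to match normals: −x₁ − 2x₂ + x₃ = 25.
With common normal n = (−1, −2, 1) (|n| = √6), the distance is |1 − 25|/|n| = 24/√6 = 4√6.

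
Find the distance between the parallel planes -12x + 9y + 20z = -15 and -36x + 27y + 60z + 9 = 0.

Divide the second equation by 3 to match normals: -12x + 9y + 20z = -3.
Both planes have normal n = (-12, 9, 20), |n| = 25. Any point on the first plane is at distance |(-3) − (-15)|/|n| = 12/25 from the second.

12/25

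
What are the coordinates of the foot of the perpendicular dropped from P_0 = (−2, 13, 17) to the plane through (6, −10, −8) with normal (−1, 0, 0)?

n = (−1, 0, 0), |n|² = 1, and n·P_0 − (-6) = 8.
t = 8/1 = 8, so the foot is P_0 − t·n = (−2, 13, 17) − 8·(−1, 0, 0) = (6, 13, 17).

(6, 13, 17)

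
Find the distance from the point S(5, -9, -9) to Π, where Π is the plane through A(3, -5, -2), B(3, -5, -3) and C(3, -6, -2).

2

AB = (0, 0, -1) and AC = (0, -1, 0), so a normal is n = AB × AC = (-1, 0, 0).
d = |(-1)·5 − (-3)| / √(1 + 0 + 0) = |-2| / 1 = 2.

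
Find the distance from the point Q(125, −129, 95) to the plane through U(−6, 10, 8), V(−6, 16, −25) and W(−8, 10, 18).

3

UV = (0, 6, −33) and UW = (−2, 0, 10), so a normal is n = UV × UW = (60, 66, 12).
Then n·(125, −129, 95) − 396 = −270.
|n| = √(3600 + 4356 + 144) = 90, so the distance is |-270|/90 = 3.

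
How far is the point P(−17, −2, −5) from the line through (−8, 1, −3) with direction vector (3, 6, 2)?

Direction vector d = (3, 6, 2).
AP = (−9, −3, −2), and AP × d = (6, 12, −45).
|AP × d|² = 2205 and |d|² = 49, so the distance is √(2205/49) = √45 = 3√5.

3√5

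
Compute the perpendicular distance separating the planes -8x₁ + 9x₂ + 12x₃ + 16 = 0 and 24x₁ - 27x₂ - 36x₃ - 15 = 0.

11/17

Divide the second equation by -3 to match normals: -8x₁ + 9x₂ + 12x₃ = -5.
With common normal n = (-8, 9, 12) (|n| = 17), the distance is |(-16) − (-5)|/|n| = 11/17.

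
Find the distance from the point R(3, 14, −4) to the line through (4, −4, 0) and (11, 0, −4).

2√65

A direction vector is d = (7, 4, −4).
AP = (−1, 18, −4), and AP × d = (−56, −32, −130).
|AP × d|² = 21060 and |d|² = 81, so the distance is √(21060/81) = √260 = 2√65.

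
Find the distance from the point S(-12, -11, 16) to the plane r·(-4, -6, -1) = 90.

8√53/53

d = |(-4)·(-12) + (-6)·(-11) + (-1)·16 − 90| / √(16 + 36 + 1) = |8| / √53 = 8/√53.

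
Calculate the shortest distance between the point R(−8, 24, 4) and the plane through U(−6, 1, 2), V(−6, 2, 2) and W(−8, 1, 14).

10√37/37

UV = (0, 1, 0) and UW = (−2, 0, 12), so a normal is n = UV × UW = (12, 0, 2).
n = (12, 0, 2); n·P − (-68) = -20; |n| = 2√37; distance = 20/(2√37) = 10/√37.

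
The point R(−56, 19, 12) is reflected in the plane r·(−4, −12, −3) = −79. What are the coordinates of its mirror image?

n = (−4, −12, −3), |n|² = 169, n·R − (-79) = 39, so t = 39/169 = 3/13.
Foot F = R − (3/13)·n = (−716/13, 283/13, 165/13); the reflection is 2F − R = (−704/13, 319/13, 174/13).

(-704/13, 319/13, 174/13)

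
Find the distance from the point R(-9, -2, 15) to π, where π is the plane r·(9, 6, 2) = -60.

d = |9·(-9) + 6·(-2) + 2·15 − (-60)| / √(81 + 36 + 4) = |-3| / 11 = 3/11.

3/11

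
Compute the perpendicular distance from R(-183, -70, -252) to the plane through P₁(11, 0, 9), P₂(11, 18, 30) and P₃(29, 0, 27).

8

P₁P₂ = (0, 18, 21) and P₁P₃ = (18, 0, 18), so a normal is n = P₁P₂ × P₁P₃ = (324, 378, -324).
d = |324·(-183) + 378·(-70) + (-324)·(-252) − 648| / √(104976 + 142884 + 104976) = |-4752| / 594 = 8.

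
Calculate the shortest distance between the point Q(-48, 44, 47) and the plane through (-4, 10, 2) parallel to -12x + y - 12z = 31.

Parallel planes share the normal n = (-12, 1, -12); since (-4, 10, 2) lies on the plane, its equation is -12x + y - 12z = 34.
n = (-12, 1, -12); n·P − 34 = 22; |n| = 17; distance = 22/17.

22/17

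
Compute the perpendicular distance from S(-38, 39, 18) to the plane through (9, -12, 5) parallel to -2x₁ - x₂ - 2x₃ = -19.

17/3

Parallel planes share the normal n = (-2, -1, -2); since (9, -12, 5) lies on the plane, its equation is -2x₁ - x₂ - 2x₃ = -16.
d = |(-2)·(-38) + (-1)·39 + (-2)·18 − (-16)| / √(4 + 1 + 4) = |17| / 3 = 17/3.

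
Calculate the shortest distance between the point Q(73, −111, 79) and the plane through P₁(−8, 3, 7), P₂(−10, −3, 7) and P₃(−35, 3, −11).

P₁P₂ = (−2, −6, 0) and P₁P₃ = (−27, 0, −18), so a normal is n = P₁P₂ × P₁P₃ = (108, −36, −162).
d = |108·73 + (-36)·(-111) + (-162)·79 − (-2106)| / √(11664 + 1296 + 26244) = |1188| / 198 = 6.

6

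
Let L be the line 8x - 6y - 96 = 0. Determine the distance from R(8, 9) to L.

43/5

d = |8·8 + (-6)·9 − 96| / √(64 + 36) = |-86|/10 = 43/5.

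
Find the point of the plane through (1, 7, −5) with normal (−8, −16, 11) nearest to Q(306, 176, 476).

(926/3, 544/3, 1417/3)

n = (−8, −16, 11), |n|² = 441, and n·Q − (-175) = 147.
t = 147/441 = 1/3, so the foot is Q − t·n = (306, 176, 476) − (1/3)·(−8, −16, 11) = (926/3, 544/3, 1417/3).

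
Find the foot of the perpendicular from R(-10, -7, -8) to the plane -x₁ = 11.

(-11, -7, -8)

The perpendicular from R has direction n = (-1, 0, 0): r = (-10, -7, -8) + μ(-1, 0, 0).
Substitute into the plane: n·(R + μn) = 11 gives 10 + 1μ = 11, so μ = 1.
Foot = (-10, -7, -8) + 1·(-1, 0, 0) = (-11, -7, -8).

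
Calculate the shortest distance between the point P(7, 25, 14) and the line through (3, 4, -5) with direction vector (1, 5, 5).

√2

Direction vector d = (1, 5, 5).
AP = (4, 21, 19), and AP × d = (10, -1, -1).
|AP × d|² = 102 and |d|² = 51, so the distance is √(102/51) = √2.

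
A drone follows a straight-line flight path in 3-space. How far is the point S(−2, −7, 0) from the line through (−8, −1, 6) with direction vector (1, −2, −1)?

2√3

Direction vector d = (1, −2, −1).
AP = (6, −6, −6); AP·d = 24, |AP|² = 108, |d|² = 6.
distance² = |AP|² − (AP·d)²/|d|² = 108 − 576/6 = 12, so the distance is 2√3.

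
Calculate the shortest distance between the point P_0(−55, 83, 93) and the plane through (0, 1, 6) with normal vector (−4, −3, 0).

The plane has equation n·(r − (0, 1, 6)) = 0, i.e. n·r = -3.
Then n·(−55, 83, 93) − (−3) = −26.
|n| = √(16 + 9 + 0) = 5, so the distance is |-26|/5 = 26/5.

26/5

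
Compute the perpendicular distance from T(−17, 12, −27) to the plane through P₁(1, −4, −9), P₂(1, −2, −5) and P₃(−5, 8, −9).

P₁P₂ = (0, 2, 4) and P₁P₃ = (−6, 12, 0), so a normal is n = P₁P₂ × P₁P₃ = (−48, −24, 12).
Then n·(−17, 12, −27) − (−60) = 264.
|n| = √(2304 + 576 + 144) = 12√21, so the distance is |264|/(12√21) = 22/√21.

22/√21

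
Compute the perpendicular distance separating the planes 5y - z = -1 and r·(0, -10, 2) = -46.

24/√26

Divide the second equation by -2 to match normals: 5y - z = 23.
With common normal n = (0, 5, -1) (|n| = √26), the distance is |(-1) − 23|/|n| = 24/√26 = 12√26/13.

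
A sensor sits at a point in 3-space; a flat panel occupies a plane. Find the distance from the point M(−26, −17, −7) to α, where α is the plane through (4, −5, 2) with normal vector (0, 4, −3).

The plane has equation n·(r − (4, −5, 2)) = 0, i.e. n·r = -26.
d = |4·(-17) + (-3)·(-7) − (-26)| / √(0 + 16 + 9) = |-21| / 5 = 21/5.

21/5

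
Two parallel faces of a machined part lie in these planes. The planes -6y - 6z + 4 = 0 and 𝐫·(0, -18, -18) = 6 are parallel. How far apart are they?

1/√2

Divide the second equation by 3 to match normals: -6y - 6z = 2.
With common normal n = (0, -6, -6) (|n| = 6√2), the distance is |(-4) − 2|/|n| = 6/(6√2) = √2/2.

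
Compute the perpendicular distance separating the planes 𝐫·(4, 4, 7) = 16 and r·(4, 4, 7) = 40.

8/3

Both planes have normal n = (4, 4, 7), |n| = 9. Any point on the first plane is at distance |40 − 16|/|n| = 24/9 = 8/3 from the second.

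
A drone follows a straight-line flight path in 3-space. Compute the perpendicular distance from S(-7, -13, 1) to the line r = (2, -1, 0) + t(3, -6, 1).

6√5

Direction vector d = (3, -6, 1).
AP = (-9, -12, 1), and AP × d = (-6, 12, 90).
|AP × d|² = 8280 and |d|² = 46, so the distance is √(8280/46) = √180 = 6√5.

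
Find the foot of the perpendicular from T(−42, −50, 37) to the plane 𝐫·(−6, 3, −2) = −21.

(-36, -53, 39)

n = (−6, 3, −2), |n|² = 49, and n·T − (-21) = 49.
t = 49/49 = 1, so the foot is T − t·n = (−42, −50, 37) − 1·(−6, 3, −2) = (−36, −53, 39).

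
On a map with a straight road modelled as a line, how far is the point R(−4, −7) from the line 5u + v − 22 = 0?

The normal to the line is n = (5, 1) with |n| = √26.
|n·R − 22| = |-27 − 22| = 49, so the distance is 49/√26.

49√26/26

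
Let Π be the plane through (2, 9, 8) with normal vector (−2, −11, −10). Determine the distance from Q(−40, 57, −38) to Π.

16/15

The plane has equation n·(r − (2, 9, 8)) = 0, i.e. n·r = -183.
Then n·(−40, 57, −38) − (−183) = 16.
|n| = √(4 + 121 + 100) = 15, so the distance is |16|/15 = 16/15.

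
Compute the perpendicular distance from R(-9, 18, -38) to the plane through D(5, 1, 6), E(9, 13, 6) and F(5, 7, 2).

DE = (4, 12, 0) and DF = (0, 6, -4), so a normal is n = DE × DF = (-48, 16, 24).
Then n·(-9, 18, -38) - (-80) = -112.
|n| = √(2304 + 256 + 576) = 56, so the distance is |-112|/56 = 2.

2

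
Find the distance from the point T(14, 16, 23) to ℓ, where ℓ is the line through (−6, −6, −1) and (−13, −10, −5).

2√41

A direction vector is d = (−7, −4, −4).
AP = (20, 22, 24); AP·d = -324, |AP|² = 1460, |d|² = 81.
distance² = |AP|² − (AP·d)²/|d|² = 1460 − 104976/81 = 164, so the distance is 2√41.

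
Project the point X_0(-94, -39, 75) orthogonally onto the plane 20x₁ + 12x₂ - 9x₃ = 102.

n = (20, 12, -9), |n|² = 625, and n·X_0 − 102 = -3125.
t = -3125/625 = -5, so the foot is X_0 − t·n = (-94, -39, 75) − (-5)·(20, 12, -9) = (6, 21, 30).

(6, 21, 30)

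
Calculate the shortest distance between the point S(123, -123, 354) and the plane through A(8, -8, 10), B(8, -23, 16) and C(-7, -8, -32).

8

AB = (0, -15, 6) and AC = (-15, 0, -42), so a normal is n = AB × AC = (630, -90, -225).
n = (630, -90, -225); n·P − 3510 = 5400; |n| = 675; distance = 5400/675 = 8.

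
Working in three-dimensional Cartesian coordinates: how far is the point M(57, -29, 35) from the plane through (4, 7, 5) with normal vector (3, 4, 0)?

3

The plane has equation n·(r − (4, 7, 5)) = 0, i.e. n·r = 40.
Then n·(57, -29, 35) - 40 = 15.
|n| = √(9 + 16 + 0) = 5, so the distance is |15|/5 = 3.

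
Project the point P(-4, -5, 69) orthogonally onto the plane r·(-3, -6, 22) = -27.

The perpendicular from P has direction n = (-3, -6, 22): r = (-4, -5, 69) + t(-3, -6, 22).
Substitute into the plane: n·(P + tn) = -27 gives 1560 + 529t = -27, so t = -3.
Foot = (-4, -5, 69) + (-3)·(-3, -6, 22) = (5, 13, 3).

(5, 13, 3)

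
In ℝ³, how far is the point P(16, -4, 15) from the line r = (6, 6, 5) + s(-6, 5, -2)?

2√10

Direction vector d = (-6, 5, -2).
AP = (10, -10, 10), and AP × d = (-30, -40, -10).
|AP × d|² = 2600 and |d|² = 65, so the distance is √(2600/65) = √40 = 2√10.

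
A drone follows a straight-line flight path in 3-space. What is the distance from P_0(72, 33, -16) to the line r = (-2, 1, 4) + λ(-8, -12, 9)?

Direction vector d = (-8, -12, 9).
AP = (74, 32, -20), and AP × d = (48, -506, -632).
|AP × d|² = 657764 and |d|² = 289, so the distance is √(657764/289) = √2276 = 2√569.

2√569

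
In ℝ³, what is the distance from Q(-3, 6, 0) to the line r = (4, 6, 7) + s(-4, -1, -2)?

√14

Direction vector d = (-4, -1, -2).
AP = (-7, 0, -7), and AP × d = (-7, 14, 7).
|AP × d|² = 294 and |d|² = 21, so the distance is √(294/21) = √14.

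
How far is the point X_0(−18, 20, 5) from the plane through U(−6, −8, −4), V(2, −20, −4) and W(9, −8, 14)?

UV = (8, −12, 0) and UW = (15, 0, 18), so a normal is n = UV × UW = (−216, −144, 180).
Then n·(−18, 20, 5) − 1728 = 180.
|n| = √(46656 + 20736 + 32400) = 36√77, so the distance is |180|/(36√77) = 5/√77.

5/√77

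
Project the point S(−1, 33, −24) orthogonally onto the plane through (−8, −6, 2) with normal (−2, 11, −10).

n = (−2, 11, −10), |n|² = 225, and n·S − (-70) = 675.
t = 675/225 = 3, so the foot is S − t·n = (−1, 33, −24) − 3·(−2, 11, −10) = (5, 0, 6).

(5, 0, 6)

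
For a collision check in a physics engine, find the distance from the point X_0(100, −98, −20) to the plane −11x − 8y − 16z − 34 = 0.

10/7

n = (−11, −8, −16); n·P − 34 = -30; |n| = 21; distance = 30/21 = 10/7.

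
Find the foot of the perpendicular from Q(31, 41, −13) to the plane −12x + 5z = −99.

n = (−12, 0, 5), |n|² = 169, and n·Q − (-99) = -338.
t = -338/169 = -2, so the foot is Q − t·n = (31, 41, −13) − (-2)·(−12, 0, 5) = (7, 41, −3).

(7, 41, -3)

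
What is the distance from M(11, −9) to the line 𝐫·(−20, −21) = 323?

d = |(-20)·11 + (-21)·(-9) − 323| / √(400 + 441) = |-354|/29 = 354/29.

354/29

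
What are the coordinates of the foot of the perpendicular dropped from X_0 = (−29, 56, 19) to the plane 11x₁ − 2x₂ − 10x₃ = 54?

(4, 50, -11)

The perpendicular from X_0 has direction n = (11, −2, −10): r = (−29, 56, 19) + μ(11, −2, −10).
Substitute into the plane: n·(X_0 + μn) = 54 gives -621 + 225μ = 54, so μ = 3.
Foot = (−29, 56, 19) + 3·(11, −2, −10) = (4, 50, −11).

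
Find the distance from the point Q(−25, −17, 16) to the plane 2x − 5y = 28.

7√29/29

Normal vector n = (2, −5, 0), and n·(−25, −17, 16) − 28 = 7.
|n| = √(4 + 25 + 0) = √29, so the distance is |7|/√29 = 7√29/29.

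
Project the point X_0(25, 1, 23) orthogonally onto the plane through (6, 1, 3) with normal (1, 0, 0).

(6, 1, 23)

The perpendicular from X_0 has direction n = (1, 0, 0): r = (25, 1, 23) + μ(1, 0, 0).
Substitute into the plane: n·(X_0 + μn) = 6 gives 25 + 1μ = 6, so μ = -19.
Foot = (25, 1, 23) + (-19)·(1, 0, 0) = (6, 1, 23).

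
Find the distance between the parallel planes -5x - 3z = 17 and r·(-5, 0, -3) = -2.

19√34/34

With common normal n = (-5, 0, -3) (|n| = √34), the distance is |17 − (-2)|/|n| = 19/√34.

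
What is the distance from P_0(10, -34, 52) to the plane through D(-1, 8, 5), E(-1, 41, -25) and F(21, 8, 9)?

DE = (0, 33, -30) and DF = (22, 0, 4), so a normal is n = DE × DF = (132, -660, -726).
d = |132·10 + (-660)·(-34) + (-726)·52 − (-9042)| / √(17424 + 435600 + 527076) = |-4950| / 990 = 5.

5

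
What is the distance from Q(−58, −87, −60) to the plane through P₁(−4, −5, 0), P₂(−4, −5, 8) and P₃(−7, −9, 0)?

P₁P₂ = (0, 0, 8) and P₁P₃ = (−3, −4, 0), so a normal is n = P₁P₂ × P₁P₃ = (32, −24, 0).
n = (32, −24, 0); n·P − (-8) = 240; |n| = 40; distance = 240/40 = 6.

6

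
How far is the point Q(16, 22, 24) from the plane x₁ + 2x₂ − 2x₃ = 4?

8/3

Normal vector n = (1, 2, −2), and n·(16, 22, 24) − 4 = 8.
|n| = √(1 + 4 + 4) = 3, so the distance is |8|/3 = 8/3.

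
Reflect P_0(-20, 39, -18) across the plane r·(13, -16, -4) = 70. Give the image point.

(32, -25, -34)

n = (13, -16, -4), |n|² = 441, n·P_0 − 70 = -882, so t = -882/441 = -2.
Foot F = P_0 − (-2)·n = (6, 7, -26); the reflection is 2F − P_0 = (32, -25, -34).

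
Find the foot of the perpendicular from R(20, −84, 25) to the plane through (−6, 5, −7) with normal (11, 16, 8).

(42, -52, 41)

n = (11, 16, 8), |n|² = 441, and n·R − (-42) = -882.
t = -882/441 = -2, so the foot is R − t·n = (20, −84, 25) − (-2)·(11, 16, 8) = (42, −52, 41).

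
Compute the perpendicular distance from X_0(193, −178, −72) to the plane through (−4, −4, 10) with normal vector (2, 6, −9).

The plane has equation n·(r − (−4, −4, 10)) = 0, i.e. n·r = -122.
n = (2, 6, −9); n·P − (-122) = 88; |n| = 11; distance = 88/11 = 8.

8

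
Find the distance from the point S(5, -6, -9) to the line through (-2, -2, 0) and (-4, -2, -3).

A direction vector is d = (-2, 0, -3).
AP = (7, -4, -9); AP·d = 13, |AP|² = 146, |d|² = 13.
distance² = |AP|² − (AP·d)²/|d|² = 146 − 169/13 = 133, so the distance is √133.

√133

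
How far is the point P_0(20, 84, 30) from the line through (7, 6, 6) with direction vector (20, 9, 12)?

Direction vector d = (20, 9, 12).
AP = (13, 78, 24); AP·d = 1250, |AP|² = 6829, |d|² = 625.
distance² = |AP|² − (AP·d)²/|d|² = 6829 − 1562500/625 = 4329, so the distance is 3√481.

3√481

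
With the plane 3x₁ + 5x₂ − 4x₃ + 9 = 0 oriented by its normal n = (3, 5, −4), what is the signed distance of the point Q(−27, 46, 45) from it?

n·Q − (-9) = -22.
|n| = 5√2, so the signed distance is -11√2/5.

-11√2/5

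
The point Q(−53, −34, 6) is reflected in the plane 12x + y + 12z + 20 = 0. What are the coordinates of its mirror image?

With n = (12, 1, 12), the signed offset is (n·Q − (-20))/|n|² = -578/289 = -2.
Q' = Q − 2t·n = (−53, −34, 6) − (-4)·(12, 1, 12) = (−5, −30, 54).

(-5, -30, 54)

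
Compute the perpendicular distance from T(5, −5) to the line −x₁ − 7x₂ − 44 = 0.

7√2/5

d = |(-1)·5 + (-7)·(-5) − 44| / √(1 + 49) = |-14|/(5√2) = 7√2/5.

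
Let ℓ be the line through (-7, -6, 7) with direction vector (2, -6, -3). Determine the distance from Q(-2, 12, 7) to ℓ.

Direction vector d = (2, -6, -3).
AP = (5, 18, 0); AP·d = -98, |AP|² = 349, |d|² = 49.
distance² = |AP|² − (AP·d)²/|d|² = 349 − 9604/49 = 153, so the distance is 3√17.

3√17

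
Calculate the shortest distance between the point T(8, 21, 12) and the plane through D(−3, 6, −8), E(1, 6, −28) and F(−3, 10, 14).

1

DE = (4, 0, −20) and DF = (0, 4, 22), so a normal is n = DE × DF = (80, −88, 16).
Then n·(8, 21, 12) − (−896) = −120.
|n| = √(6400 + 7744 + 256) = 120, so the distance is |-120|/120 = 1.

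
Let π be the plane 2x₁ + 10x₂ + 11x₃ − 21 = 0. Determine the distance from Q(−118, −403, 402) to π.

n = (2, 10, 11); n·P − 21 = 135; |n| = 15; distance = 135/15 = 9.

9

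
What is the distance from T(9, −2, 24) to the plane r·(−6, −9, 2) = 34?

Normal vector n = (−6, −9, 2), and n·(9, −2, 24) − 34 = −22.
|n| = √(36 + 81 + 4) = 11, so the distance is |-22|/11 = 2.

2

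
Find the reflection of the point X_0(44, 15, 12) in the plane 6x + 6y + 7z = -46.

With n = (6, 6, 7), the signed offset is (n·X_0 − (-46))/|n|² = 484/121 = 4.
X_0' = X_0 − 2t·n = (44, 15, 12) − 8·(6, 6, 7) = (-4, -33, -44).

(-4, -33, -44)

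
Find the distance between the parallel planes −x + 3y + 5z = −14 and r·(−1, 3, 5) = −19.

5/√35

With common normal n = (−1, 3, 5) (|n| = √35), the distance is |(-14) − (-19)|/|n| = 5/√35 = √35/7.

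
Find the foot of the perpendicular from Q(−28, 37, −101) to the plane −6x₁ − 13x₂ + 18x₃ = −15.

The perpendicular from Q has direction n = (−6, −13, 18): r = (−28, 37, −101) + t(−6, −13, 18).
Substitute into the plane: n·(Q + tn) = -15 gives -2131 + 529t = -15, so t = 4.
Foot = (−28, 37, −101) + 4·(−6, −13, 18) = (−52, −15, −29).

(-52, -15, -29)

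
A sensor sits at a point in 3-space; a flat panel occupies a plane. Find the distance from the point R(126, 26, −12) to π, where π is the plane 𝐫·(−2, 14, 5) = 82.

n = (−2, 14, 5); n·P − 82 = -30; |n| = 15; distance = 30/15 = 2.

2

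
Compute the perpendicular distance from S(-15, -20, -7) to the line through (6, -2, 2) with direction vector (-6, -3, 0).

3√14

Direction vector d = (-6, -3, 0).
AP = (-21, -18, -9); AP·d = 180, |AP|² = 846, |d|² = 45.
distance² = |AP|² − (AP·d)²/|d|² = 846 − 32400/45 = 126, so the distance is 3√14.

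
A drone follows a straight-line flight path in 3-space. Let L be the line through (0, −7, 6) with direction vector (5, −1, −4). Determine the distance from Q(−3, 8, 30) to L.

12√3

Direction vector d = (5, −1, −4).
AP = (−3, 15, 24), and AP × d = (−36, 108, −72).
|AP × d|² = 18144 and |d|² = 42, so the distance is √(18144/42) = √432 = 12√3.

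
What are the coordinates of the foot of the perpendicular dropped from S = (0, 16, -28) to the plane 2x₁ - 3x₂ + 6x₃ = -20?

The perpendicular from S has direction n = (2, -3, 6): r = (0, 16, -28) + t(2, -3, 6).
Substitute into the plane: n·(S + tn) = -20 gives -216 + 49t = -20, so t = 4.
Foot = (0, 16, -28) + 4·(2, -3, 6) = (8, 4, -4).

(8, 4, -4)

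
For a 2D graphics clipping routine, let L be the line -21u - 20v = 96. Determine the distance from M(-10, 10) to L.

86/29

The normal to the line is n = (-21, -20) with |n| = 29.
|n·M − 96| = |10 − 96| = 86, so the distance is 86/29.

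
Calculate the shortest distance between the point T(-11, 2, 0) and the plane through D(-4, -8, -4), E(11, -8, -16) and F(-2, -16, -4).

2/√42

DE = (15, 0, -12) and DF = (2, -8, 0), so a normal is n = DE × DF = (-96, -24, -120).
d = |(-96)·(-11) + (-24)·2 + (-120)·0 − 1056| / √(9216 + 576 + 14400) = |-48| / (24√42) = 2/√42.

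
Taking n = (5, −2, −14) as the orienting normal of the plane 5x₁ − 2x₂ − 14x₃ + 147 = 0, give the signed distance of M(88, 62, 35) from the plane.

n·M − (-147) = -27.
|n| = 15, so the signed distance is -27/15 = -9/5.

-9/5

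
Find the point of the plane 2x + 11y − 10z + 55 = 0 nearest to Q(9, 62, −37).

(-1, 7, 13)

n = (2, 11, −10), |n|² = 225, and n·Q − (-55) = 1125.
t = 1125/225 = 5, so the foot is Q − t·n = (9, 62, −37) − 5·(2, 11, −10) = (−1, 7, 13).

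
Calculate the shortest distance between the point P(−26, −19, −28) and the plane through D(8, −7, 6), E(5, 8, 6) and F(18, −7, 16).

12/√51

DE = (−3, 15, 0) and DF = (10, 0, 10), so a normal is n = DE × DF = (150, 30, −150).
Then n·(−26, −19, −28) − 90 = −360.
|n| = √(22500 + 900 + 22500) = 30√51, so the distance is |-360|/(30√51) = 4√51/17.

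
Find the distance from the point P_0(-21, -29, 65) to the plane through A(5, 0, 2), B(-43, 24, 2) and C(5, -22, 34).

AB = (-48, 24, 0) and AC = (0, -22, 32), so a normal is n = AB × AC = (768, 1536, 1056).
d = |768·(-21) + 1536·(-29) + 1056·65 − 5952| / √(589824 + 2359296 + 1115136) = |2016| / 2016 = 1.

1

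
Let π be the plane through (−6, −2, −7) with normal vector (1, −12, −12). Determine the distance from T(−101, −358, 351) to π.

The plane has equation n·(r − (−6, −2, −7)) = 0, i.e. n·r = 102.
n = (1, −12, −12); n·P − 102 = -119; |n| = 17; distance = 119/17 = 7.

7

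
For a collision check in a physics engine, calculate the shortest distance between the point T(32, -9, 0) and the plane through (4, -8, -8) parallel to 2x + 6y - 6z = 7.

Parallel planes share the normal n = (2, 6, -6); since (4, -8, -8) lies on the plane, its equation is 2x + 6y - 6z = 8.
d = |2·32 + 6·(-9) + (-6)·0 − 8| / √(4 + 36 + 36) = |2| / (2√19) = 1/√19.

1/√19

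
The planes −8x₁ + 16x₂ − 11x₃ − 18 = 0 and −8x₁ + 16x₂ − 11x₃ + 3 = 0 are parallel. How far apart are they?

1

With common normal n = (−8, 16, −11) (|n| = 21), the distance is |18 − (-3)|/|n| = 21/21 = 1.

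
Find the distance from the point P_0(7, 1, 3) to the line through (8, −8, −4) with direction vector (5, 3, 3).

Direction vector d = (5, 3, 3).
AP = (−1, 9, 7); AP·d = 43, |AP|² = 131, |d|² = 43.
distance² = |AP|² − (AP·d)²/|d|² = 131 − 1849/43 = 88, so the distance is 2√22.

2√22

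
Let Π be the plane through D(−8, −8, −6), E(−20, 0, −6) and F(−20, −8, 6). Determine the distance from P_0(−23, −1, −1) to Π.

DE = (−12, 8, 0) and DF = (−12, 0, 12), so a normal is n = DE × DF = (96, 144, 96).
d = |96·(-23) + 144·(-1) + 96·(-1) − (-2496)| / √(9216 + 20736 + 9216) = |48| / (48√17) = √17/17.

1/√17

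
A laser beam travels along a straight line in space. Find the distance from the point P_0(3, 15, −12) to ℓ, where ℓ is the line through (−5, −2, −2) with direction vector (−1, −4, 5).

Direction vector d = (−1, −4, 5).
AP = (8, 17, −10); AP·d = -126, |AP|² = 453, |d|² = 42.
distance² = |AP|² − (AP·d)²/|d|² = 453 − 15876/42 = 75, so the distance is 5√3.

5√3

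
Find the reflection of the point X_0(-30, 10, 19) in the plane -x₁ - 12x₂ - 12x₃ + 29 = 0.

n = (-1, -12, -12), |n|² = 289, n·X_0 − (-29) = -289, so t = -289/289 = -1.
Foot F = X_0 − (-1)·n = (-31, -2, 7); the reflection is 2F − X_0 = (-32, -14, -5).

(-32, -14, -5)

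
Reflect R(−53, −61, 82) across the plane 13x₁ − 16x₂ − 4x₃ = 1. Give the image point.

n = (13, −16, −4), |n|² = 441, n·R − 1 = -42, so t = -42/441 = -2/21.
Foot F = R − (-2/21)·n = (−1087/21, −1313/21, 1714/21); the reflection is 2F − R = (−1061/21, −1345/21, 1706/21).

(-1061/21, -1345/21, 1706/21)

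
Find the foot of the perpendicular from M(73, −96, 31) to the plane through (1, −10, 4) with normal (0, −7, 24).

(73, -82, -17)

n = (0, −7, 24), |n|² = 625, and n·M − 166 = 1250.
t = 1250/625 = 2, so the foot is M − t·n = (73, −96, 31) − 2·(0, −7, 24) = (73, −82, −17).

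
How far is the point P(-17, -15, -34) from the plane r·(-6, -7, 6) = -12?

15/11

n = (-6, -7, 6); n·P − (-12) = 15; |n| = 11; distance = 15/11.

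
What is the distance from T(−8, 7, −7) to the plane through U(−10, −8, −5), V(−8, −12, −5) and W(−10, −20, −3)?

7√41/41

UV = (2, −4, 0) and UW = (0, −12, 2), so a normal is n = UV × UW = (−8, −4, −24).
n = (−8, −4, −24); n·P − 232 = -28; |n| = 4√41; distance = 28/(4√41) = 7√41/41.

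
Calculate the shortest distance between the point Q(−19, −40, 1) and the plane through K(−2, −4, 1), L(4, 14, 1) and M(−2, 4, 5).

KL = (6, 18, 0) and KM = (0, 8, 4), so a normal is n = KL × KM = (72, −24, 48).
Then n·(−19, −40, 1) − 0 = −360.
|n| = √(5184 + 576 + 2304) = 24√14, so the distance is |-360|/(24√14) = 15/√14.

15/√14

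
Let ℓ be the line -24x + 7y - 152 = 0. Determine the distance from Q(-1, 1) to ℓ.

121/25

d = |(-24)·(-1) + 7·1 − 152| / √(576 + 49) = |-121|/25 = 121/25.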